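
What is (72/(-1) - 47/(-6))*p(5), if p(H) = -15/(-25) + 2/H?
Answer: -385/6 ≈ -64.167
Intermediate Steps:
p(H) = ⅗ + 2/H (p(H) = -15*(-1/25) + 2/H = ⅗ + 2/H)
(72/(-1) - 47/(-6))*p(5) = (72/(-1) - 47/(-6))*(⅗ + 2/5) = (72*(-1) - 47*(-⅙))*(⅗ + 2*(⅕)) = (-72 + 47/6)*(⅗ + ⅖) = -385/6*1 = -385/6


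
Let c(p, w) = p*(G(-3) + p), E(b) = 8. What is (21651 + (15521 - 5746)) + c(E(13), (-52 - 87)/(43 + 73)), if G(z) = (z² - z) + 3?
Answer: 31610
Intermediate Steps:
G(z) = 3 + z² - z
c(p, w) = p*(15 + p) (c(p, w) = p*((3 + (-3)² - 1*(-3)) + p) = p*((3 + 9 + 3) + p) = p*(15 + p))
(21651 + (15521 - 5746)) + c(E(13), (-52 - 87)/(43 + 73)) = (21651 + (15521 - 5746)) + 8*(15 + 8) = (21651 + 9775) + 8*23 = 31426 + 184 = 31610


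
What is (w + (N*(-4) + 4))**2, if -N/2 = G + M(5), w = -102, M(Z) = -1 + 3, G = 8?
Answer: 324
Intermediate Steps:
M(Z) = 2
N = -20 (N = -2*(8 + 2) = -2*10 = -20)
(w + (N*(-4) + 4))**2 = (-102 + (-20*(-4) + 4))**2 = (-102 + (80 + 4))**2 = (-102 + 84)**2 = (-18)**2 = 324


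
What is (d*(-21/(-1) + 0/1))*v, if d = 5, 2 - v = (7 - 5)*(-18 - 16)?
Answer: 7350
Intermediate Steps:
v = 70 (v = 2 - (7 - 5)*(-18 - 16) = 2 - 2*(-34) = 2 - 1*(-68) = 2 + 68 = 70)
(d*(-21/(-1) + 0/1))*v = (5*(-21/(-1) + 0/1))*70 = (5*(-21*(-1) + 0*1))*70 = (5*(21 + 0))*70 = (5*21)*70 = 105*70 = 7350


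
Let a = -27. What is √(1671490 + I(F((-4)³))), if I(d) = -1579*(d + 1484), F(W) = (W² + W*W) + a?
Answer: I*√13564281 ≈ 3683.0*I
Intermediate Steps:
F(W) = -27 + 2*W² (F(W) = (W² + W*W) - 27 = (W² + W²) - 27 = 2*W² - 27 = -27 + 2*W²)
I(d) = -2343236 - 1579*d (I(d) = -1579*(1484 + d) = -2343236 - 1579*d)
√(1671490 + I(F((-4)³))) = √(1671490 + (-2343236 - 1579*(-27 + 2*((-4)³)²))) = √(1671490 + (-2343236 - 1579*(-27 + 2*(-64)²))) = √(1671490 + (-2343236 - 1579*(-27 + 2*4096))) = √(1671490 + (-2343236 - 1579*(-27 + 8192))) = √(1671490 + (-2343236 - 1579*8165)) = √(1671490 + (-2343236 - 12892535)) = √(1671490 - 15235771) = √(-13564281) = I*√13564281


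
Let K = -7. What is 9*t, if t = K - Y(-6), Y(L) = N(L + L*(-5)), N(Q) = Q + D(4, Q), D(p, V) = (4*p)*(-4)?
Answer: 297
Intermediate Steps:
D(p, V) = -16*p
N(Q) = -64 + Q (N(Q) = Q - 16*4 = Q - 64 = -64 + Q)
Y(L) = -64 - 4*L (Y(L) = -64 + (L + L*(-5)) = -64 + (L - 5*L) = -64 - 4*L)
t = 33 (t = -7 - (-64 - 4*(-6)) = -7 - (-64 + 24) = -7 - 1*(-40) = -7 + 40 = 33)
9*t = 9*33 = 297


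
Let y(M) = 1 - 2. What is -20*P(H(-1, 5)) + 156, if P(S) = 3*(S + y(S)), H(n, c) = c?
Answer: -84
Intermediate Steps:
y(M) = -1
P(S) = -3 + 3*S (P(S) = 3*(S - 1) = 3*(-1 + S) = -3 + 3*S)
-20*P(H(-1, 5)) + 156 = -20*(-3 + 3*5) + 156 = -20*(-3 + 15) + 156 = -20*12 + 156 = -240 + 156 = -84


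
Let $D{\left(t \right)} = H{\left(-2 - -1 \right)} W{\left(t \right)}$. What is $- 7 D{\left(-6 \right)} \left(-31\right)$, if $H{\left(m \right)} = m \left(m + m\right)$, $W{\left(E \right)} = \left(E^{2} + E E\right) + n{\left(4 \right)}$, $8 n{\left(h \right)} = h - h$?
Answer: $31248$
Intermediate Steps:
$n{\left(h \right)} = 0$ ($n{\left(h \right)} = \frac{h - h}{8} = \frac{1}{8} \cdot 0 = 0$)
$W{\left(E \right)} = 2 E^{2}$ ($W{\left(E \right)} = \left(E^{2} + E E\right) + 0 = \left(E^{2} + E^{2}\right) + 0 = 2 E^{2} + 0 = 2 E^{2}$)
$H{\left(m \right)} = 2 m^{2}$ ($H{\left(m \right)} = m 2 m = 2 m^{2}$)
$D{\left(t \right)} = 4 t^{2}$ ($D{\left(t \right)} = 2 \left(-2 - -1\right)^{2} \cdot 2 t^{2} = 2 \left(-2 + 1\right)^{2} \cdot 2 t^{2} = 2 \left(-1\right)^{2} \cdot 2 t^{2} = 2 \cdot 1 \cdot 2 t^{2} = 2 \cdot 2 t^{2} = 4 t^{2}$)
$- 7 D{\left(-6 \right)} \left(-31\right) = - 7 \cdot 4 \left(-6\right)^{2} \left(-31\right) = - 7 \cdot 4 \cdot 36 \left(-31\right) = \left(-7\right) 144 \left(-31\right) = \left(-1008\right) \left(-31\right) = 31248$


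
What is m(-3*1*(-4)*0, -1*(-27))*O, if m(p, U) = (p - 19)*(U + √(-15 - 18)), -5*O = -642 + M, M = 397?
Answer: -25137 - 931*I*√33 ≈ -25137.0 - 5348.2*I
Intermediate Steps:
O = 49 (O = -(-642 + 397)/5 = -⅕*(-245) = 49)
m(p, U) = (-19 + p)*(U + I*√33) (m(p, U) = (-19 + p)*(U + √(-33)) = (-19 + p)*(U + I*√33))
m(-3*1*(-4)*0, -1*(-27))*O = (-(-19)*(-27) + (-1*(-27))*(-3*1*(-4)*0) - 19*I*√33 + I*(-3*1*(-4)*0)*√33)*49 = (-19*27 + 27*(-(-12)*0) - 19*I*√33 + I*(-(-12)*0)*√33)*49 = (-513 + 27*(-3*0) - 19*I*√33 + I*(-3*0)*√33)*49 = (-513 + 27*0 - 19*I*√33 + I*0*√33)*49 = (-513 + 0 - 19*I*√33 + 0)*49 = (-513 - 19*I*√33)*49 = -25137 - 931*I*√33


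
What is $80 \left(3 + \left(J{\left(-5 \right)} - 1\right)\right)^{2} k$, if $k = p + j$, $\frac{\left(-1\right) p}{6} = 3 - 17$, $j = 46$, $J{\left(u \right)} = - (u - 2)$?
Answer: $842400$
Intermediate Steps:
$J{\left(u \right)} = 2 - u$ ($J{\left(u \right)} = - (-2 + u) = 2 - u$)
$p = 84$ ($p = - 6 \left(3 - 17\right) = \left(-6\right) \left(-14\right) = 84$)
$k = 130$ ($k = 84 + 46 = 130$)
$80 \left(3 + \left(J{\left(-5 \right)} - 1\right)\right)^{2} k = 80 \left(3 + \left(\left(2 - -5\right) - 1\right)\right)^{2} \cdot 130 = 80 \left(3 + \left(\left(2 + 5\right) - 1\right)\right)^{2} \cdot 130 = 80 \left(3 + \left(7 - 1\right)\right)^{2} \cdot 130 = 80 \left(3 + 6\right)^{2} \cdot 130 = 80 \cdot 9^{2} \cdot 130 = 80 \cdot 81 \cdot 130 = 6480 \cdot 130 = 842400$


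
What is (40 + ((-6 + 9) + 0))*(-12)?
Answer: -516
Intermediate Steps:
(40 + ((-6 + 9) + 0))*(-12) = (40 + (3 + 0))*(-12) = (40 + 3)*(-12) = 43*(-12) = -516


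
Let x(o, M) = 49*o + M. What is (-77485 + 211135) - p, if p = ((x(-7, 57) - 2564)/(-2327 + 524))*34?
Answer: 80291350/601 ≈ 1.3360e+5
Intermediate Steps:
x(o, M) = M + 49*o
p = 32300/601 (p = (((57 + 49*(-7)) - 2564)/(-2327 + 524))*34 = (((57 - 343) - 2564)/(-1803))*34 = ((-286 - 2564)*(-1/1803))*34 = -2850*(-1/1803)*34 = (950/601)*34 = 32300/601 ≈ 53.744)
(-77485 + 211135) - p = (-77485 + 211135) - 1*32300/601 = 133650 - 32300/601 = 80291350/601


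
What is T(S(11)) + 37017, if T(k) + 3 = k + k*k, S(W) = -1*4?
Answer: 37026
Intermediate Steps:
S(W) = -4
T(k) = -3 + k + k**2 (T(k) = -3 + (k + k*k) = -3 + (k + k**2) = -3 + k + k**2)
T(S(11)) + 37017 = (-3 - 4 + (-4)**2) + 37017 = (-3 - 4 + 16) + 37017 = 9 + 37017 = 37026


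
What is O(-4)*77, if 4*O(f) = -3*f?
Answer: 231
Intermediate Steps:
O(f) = -3*f/4 (O(f) = (-3*f)/4 = -3*f/4)
O(-4)*77 = -¾*(-4)*77 = 3*77 = 231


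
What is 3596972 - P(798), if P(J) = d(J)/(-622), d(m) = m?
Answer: 1118658691/311 ≈ 3.5970e+6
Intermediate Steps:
P(J) = -J/622 (P(J) = J/(-622) = J*(-1/622) = -J/622)
3596972 - P(798) = 3596972 - (-1)*798/622 = 3596972 - 1*(-399/311) = 3596972 + 399/311 = 1118658691/311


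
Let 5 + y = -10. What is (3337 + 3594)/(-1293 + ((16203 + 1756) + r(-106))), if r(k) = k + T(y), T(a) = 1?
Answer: 6931/16561 ≈ 0.41851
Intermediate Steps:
y = -15 (y = -5 - 10 = -15)
r(k) = 1 + k (r(k) = k + 1 = 1 + k)
(3337 + 3594)/(-1293 + ((16203 + 1756) + r(-106))) = (3337 + 3594)/(-1293 + ((16203 + 1756) + (1 - 106))) = 6931/(-1293 + (17959 - 105)) = 6931/(-1293 + 17854) = 6931/16561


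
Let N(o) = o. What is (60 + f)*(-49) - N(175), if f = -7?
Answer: -2772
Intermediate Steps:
(60 + f)*(-49) - N(175) = (60 - 7)*(-49) - 1*175 = 53*(-49) - 175 = -2597 - 175 = -2772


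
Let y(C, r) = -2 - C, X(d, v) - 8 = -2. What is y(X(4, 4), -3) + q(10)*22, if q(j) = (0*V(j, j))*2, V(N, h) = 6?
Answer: -8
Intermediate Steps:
X(d, v) = 6 (X(d, v) = 8 - 2 = 6)
q(j) = 0 (q(j) = (0*6)*2 = 0*2 = 0)
y(X(4, 4), -3) + q(10)*22 = (-2 - 1*6) + 0*22 = (-2 - 6) + 0 = -8 + 0 = -8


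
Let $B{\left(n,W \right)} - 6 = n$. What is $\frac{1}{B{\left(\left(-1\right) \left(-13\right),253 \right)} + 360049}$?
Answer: $\frac{1}{360068} \approx 2.7773 \cdot 10^{-6}$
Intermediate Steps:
$B{\left(n,W \right)} = 6 + n$
$\frac{1}{B{\left(\left(-1\right) \left(-13\right),253 \right)} + 360049} = \frac{1}{\left(6 - -13\right) + 360049} = \frac{1}{\left(6 + 13\right) + 360049} = \frac{1}{19 + 360049} = \frac{1}{360068}$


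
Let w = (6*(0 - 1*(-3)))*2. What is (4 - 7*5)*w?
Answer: -1116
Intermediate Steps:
w = 36 (w = (6*(0 + 3))*2 = (6*3)*2 = 18*2 = 36)
(4 - 7*5)*w = (4 - 7*5)*36 = (4 - 35)*36 = -31*36 = -1116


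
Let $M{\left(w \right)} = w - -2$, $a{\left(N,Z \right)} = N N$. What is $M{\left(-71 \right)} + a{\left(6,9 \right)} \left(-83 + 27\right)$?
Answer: $-2085$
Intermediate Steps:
$a{\left(N,Z \right)} = N^{2}$
$M{\left(w \right)} = 2 + w$ ($M{\left(w \right)} = w + 2 = 2 + w$)
$M{\left(-71 \right)} + a{\left(6,9 \right)} \left(-83 + 27\right) = \left(2 - 71\right) + 6^{2} \left(-83 + 27\right) = -69 + 36 \left(-56\right) = -69 - 2016 = -2085$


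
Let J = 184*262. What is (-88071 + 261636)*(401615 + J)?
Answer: 78073528995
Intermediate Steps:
J = 48208
(-88071 + 261636)*(401615 + J) = (-88071 + 261636)*(401615 + 48208) = 173565*449823 = 78073528995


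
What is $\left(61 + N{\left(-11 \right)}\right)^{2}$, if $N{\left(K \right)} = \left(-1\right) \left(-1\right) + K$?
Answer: $2601$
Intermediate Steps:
$N{\left(K \right)} = 1 + K$
$\left(61 + N{\left(-11 \right)}\right)^{2} = \left(61 + \left(1 - 11\right)\right)^{2} = \left(61 - 10\right)^{2} = 51^{2} = 2601$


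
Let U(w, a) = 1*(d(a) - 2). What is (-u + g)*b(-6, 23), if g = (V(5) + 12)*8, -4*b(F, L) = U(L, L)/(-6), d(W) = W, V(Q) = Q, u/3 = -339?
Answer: 8071/8 ≈ 1008.9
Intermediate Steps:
u = -1017 (u = 3*(-339) = -1017)
U(w, a) = -2 + a (U(w, a) = 1*(a - 2) = 1*(-2 + a) = -2 + a)
b(F, L) = -1/12 + L/24 (b(F, L) = -(-2 + L)/(4*(-6)) = -(-2 + L)*(-1)/(4*6) = -(⅓ - L/6)/4 = -1/12 + L/24)
g = 136 (g = (5 + 12)*8 = 17*8 = 136)
(-u + g)*b(-6, 23) = (-1*(-1017) + 136)*(-1/12 + (1/24)*23) = (1017 + 136)*(-1/12 + 23/24) = 1153*(7/8) = 8071/8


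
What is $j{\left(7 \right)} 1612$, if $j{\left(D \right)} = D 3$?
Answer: $33852$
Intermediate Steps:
$j{\left(D \right)} = 3 D$
$j{\left(7 \right)} 1612 = 3 \cdot 7 \cdot 1612 = 21 \cdot 1612 = 33852$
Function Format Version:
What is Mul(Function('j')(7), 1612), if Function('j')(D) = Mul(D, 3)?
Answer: 33852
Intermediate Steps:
Function('j')(D) = Mul(3, D)
Mul(Function('j')(7), 1612) = Mul(Mul(3, 7), 1612) = Mul(21, 1612) = 33852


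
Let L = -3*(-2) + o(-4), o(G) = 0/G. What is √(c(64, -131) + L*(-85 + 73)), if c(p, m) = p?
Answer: 2*I*√2 ≈ 2.8284*I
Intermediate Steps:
o(G) = 0
L = 6 (L = -3*(-2) + 0 = 6 + 0 = 6)
√(c(64, -131) + L*(-85 + 73)) = √(64 + 6*(-85 + 73)) = √(64 + 6*(-12)) = √(64 - 72) = √(-8) = 2*I*√2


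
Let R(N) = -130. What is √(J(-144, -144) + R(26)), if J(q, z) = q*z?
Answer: √20606 ≈ 143.55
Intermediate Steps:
√(J(-144, -144) + R(26)) = √(-144*(-144) - 130) = √(20736 - 130) = √20606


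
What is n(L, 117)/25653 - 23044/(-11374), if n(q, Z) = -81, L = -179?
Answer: 98371073/48629537 ≈ 2.0229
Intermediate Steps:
n(L, 117)/25653 - 23044/(-11374) = -81/25653 - 23044/(-11374) = -81*1/25653 - 23044*(-1/11374) = -27/8551 + 11522/5687 = 98371073/48629537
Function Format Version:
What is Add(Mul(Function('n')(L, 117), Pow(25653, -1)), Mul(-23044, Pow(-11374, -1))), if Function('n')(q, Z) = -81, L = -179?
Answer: Rational(98371073, 48629537) ≈ 2.0229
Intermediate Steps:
Add(Mul(Function('n')(L, 117), Pow(25653, -1)), Mul(-23044, Pow(-11374, -1))) = Add(Mul(-81, Pow(25653, -1)), Mul(-23044, Pow(-11374, -1))) = Add(Mul(-81, Rational(1, 25653)), Mul(-23044, Rational(-1, 11374))) = Add(Rational(-27, 8551), Rational(11522, 5687)) = Rational(98371073, 48629537)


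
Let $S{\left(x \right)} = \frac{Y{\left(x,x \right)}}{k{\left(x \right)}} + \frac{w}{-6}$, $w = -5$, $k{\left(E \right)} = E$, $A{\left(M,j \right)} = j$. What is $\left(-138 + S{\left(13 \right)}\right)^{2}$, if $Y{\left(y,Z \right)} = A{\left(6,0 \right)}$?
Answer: $\frac{677329}{36} \approx 18815.0$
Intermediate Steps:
$Y{\left(y,Z \right)} = 0$
$S{\left(x \right)} = \frac{5}{6}$ ($S{\left(x \right)} = \frac{0}{x} - \frac{5}{-6} = 0 - - \frac{5}{6} = 0 + \frac{5}{6} = \frac{5}{6}$)
$\left(-138 + S{\left(13 \right)}\right)^{2} = \left(-138 + \frac{5}{6}\right)^{2} = \left(- \frac{823}{6}\right)^{2} = \frac{677329}{36}$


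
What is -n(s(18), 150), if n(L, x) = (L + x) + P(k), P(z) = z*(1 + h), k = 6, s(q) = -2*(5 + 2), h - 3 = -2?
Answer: -148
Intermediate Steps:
h = 1 (h = 3 - 2 = 1)
s(q) = -14 (s(q) = -2*7 = -14)
P(z) = 2*z (P(z) = z*(1 + 1) = z*2 = 2*z)
n(L, x) = 12 + L + x (n(L, x) = (L + x) + 2*6 = (L + x) + 12 = 12 + L + x)
-n(s(18), 150) = -(12 - 14 + 150) = -1*148 = -148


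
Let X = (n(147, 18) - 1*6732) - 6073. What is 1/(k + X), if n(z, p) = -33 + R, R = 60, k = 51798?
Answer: 1/39020 ≈ 2.5628e-5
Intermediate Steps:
n(z, p) = 27 (n(z, p) = -33 + 60 = 27)
X = -12778 (X = (27 - 1*6732) - 6073 = (27 - 6732) - 6073 = -6705 - 6073 = -12778)
1/(k + X) = 1/(51798 - 12778) = 1/39020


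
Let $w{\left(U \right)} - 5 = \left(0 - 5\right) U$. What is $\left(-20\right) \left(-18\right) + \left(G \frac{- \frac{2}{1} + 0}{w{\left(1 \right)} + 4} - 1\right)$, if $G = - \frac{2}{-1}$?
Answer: $358$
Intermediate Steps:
$G = 2$ ($G = \left(-2\right) \left(-1\right) = 2$)
$w{\left(U \right)} = 5 - 5 U$ ($w{\left(U \right)} = 5 + \left(0 - 5\right) U = 5 - 5 U$)
$\left(-20\right) \left(-18\right) + \left(G \frac{- \frac{2}{1} + 0}{w{\left(1 \right)} + 4} - 1\right) = \left(-20\right) \left(-18\right) + \left(2 \frac{- \frac{2}{1} + 0}{\left(5 - 5\right) + 4} - 1\right) = 360 + \left(2 \frac{\left(-2\right) 1 + 0}{\left(5 - 5\right) + 4} - 1\right) = 360 + \left(2 \frac{-2 + 0}{0 + 4} - 1\right) = 360 + \left(2 \left(- \frac{2}{4}\right) - 1\right) = 360 + \left(2 \left(\left(-2\right) \frac{1}{4}\right) - 1\right) = 360 + \left(2 \left(- \frac{1}{2}\right) - 1\right) = 360 - 2 = 358$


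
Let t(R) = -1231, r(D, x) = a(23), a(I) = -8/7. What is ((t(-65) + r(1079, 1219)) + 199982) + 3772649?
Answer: 27799792/7 ≈ 3.9714e+6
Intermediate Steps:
a(I) = -8/7 (a(I) = -8*⅐ = -8/7)
r(D, x) = -8/7
((t(-65) + r(1079, 1219)) + 199982) + 3772649 = ((-1231 - 8/7) + 199982) + 3772649 = (-8625/7 + 199982) + 3772649 = 1391249/7 + 3772649 = 27799792/7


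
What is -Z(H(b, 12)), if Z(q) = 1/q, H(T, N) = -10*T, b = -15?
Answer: -1/150 ≈ -0.0066667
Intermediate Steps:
-Z(H(b, 12)) = -1/((-10*(-15))) = -1/150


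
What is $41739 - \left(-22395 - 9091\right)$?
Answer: $73225$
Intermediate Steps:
$41739 - \left(-22395 - 9091\right) = 41739 - -31486 = 41739 + 31486 = 73225$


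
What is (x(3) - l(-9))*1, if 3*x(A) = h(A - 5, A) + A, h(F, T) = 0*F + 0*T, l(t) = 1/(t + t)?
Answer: 19/18 ≈ 1.0556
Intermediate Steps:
l(t) = 1/(2*t)
h(F, T) = 0 (h(F, T) = 0 + 0 = 0)
x(A) = A/3 (x(A) = (0 + A)/3 = A/3)
(x(3) - l(-9))*1 = ((⅓)*3 - 1/(2*(-9)))*1 = (1 - (-1)/(2*9))*1 = (1 - 1*(-1/18))*1 = (1 + 1/18)*1 = (19/18)*1 = 19/18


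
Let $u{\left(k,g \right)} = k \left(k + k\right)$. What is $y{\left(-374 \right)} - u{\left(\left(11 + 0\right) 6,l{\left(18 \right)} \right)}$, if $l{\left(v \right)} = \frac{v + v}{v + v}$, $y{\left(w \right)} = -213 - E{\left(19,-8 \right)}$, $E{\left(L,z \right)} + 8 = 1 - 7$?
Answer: $-8911$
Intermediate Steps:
$E{\left(L,z \right)} = -14$ ($E{\left(L,z \right)} = -8 + \left(1 - 7\right) = -8 - 6 = -14$)
$y{\left(w \right)} = -199$ ($y{\left(w \right)} = -213 - -14 = -213 + 14 = -199$)
$l{\left(v \right)} = 1$ ($l{\left(v \right)} = \frac{2 v}{2 v} = 2 v \frac{1}{2 v} = 1$)
$u{\left(k,g \right)} = 2 k^{2}$ ($u{\left(k,g \right)} = k 2 k = 2 k^{2}$)
$y{\left(-374 \right)} - u{\left(\left(11 + 0\right) 6,l{\left(18 \right)} \right)} = -199 - 2 \left(\left(11 + 0\right) 6\right)^{2} = -199 - 2 \left(11 \cdot 6\right)^{2} = -199 - 2 \cdot 66^{2} = -199 - 2 \cdot 4356 = -199 - 8712 = -8911$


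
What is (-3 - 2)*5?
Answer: -25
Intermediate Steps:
(-3 - 2)*5 = -5*5 = -25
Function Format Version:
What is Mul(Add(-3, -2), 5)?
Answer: -25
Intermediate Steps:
Mul(Add(-3, -2), 5) = Mul(-5, 5) = -25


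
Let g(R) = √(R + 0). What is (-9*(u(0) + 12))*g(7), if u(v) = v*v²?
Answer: -108*√7 ≈ -285.74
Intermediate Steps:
u(v) = v³
g(R) = √R
(-9*(u(0) + 12))*g(7) = (-9*(0³ + 12))*√7 = (-9*(0 + 12))*√7 = (-9*12)*√7 = -108*√7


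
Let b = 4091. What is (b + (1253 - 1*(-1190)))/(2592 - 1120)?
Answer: 3267/736 ≈ 4.4389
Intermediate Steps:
(b + (1253 - 1*(-1190)))/(2592 - 1120) = (4091 + (1253 - 1*(-1190)))/(2592 - 1120) = (4091 + (1253 + 1190))/1472 = (4091 + 2443)*(1/1472) = 6534*(1/1472) = 3267/736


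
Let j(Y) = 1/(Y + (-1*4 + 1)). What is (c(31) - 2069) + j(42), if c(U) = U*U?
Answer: -43211/39 ≈ -1108.0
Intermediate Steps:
c(U) = U²
j(Y) = 1/(-3 + Y) (j(Y) = 1/(Y + (-4 + 1)) = 1/(Y - 3) = 1/(-3 + Y))
(c(31) - 2069) + j(42) = (31² - 2069) + 1/(-3 + 42) = (961 - 2069) + 1/39 = -1108 + 1/39 = -43211/39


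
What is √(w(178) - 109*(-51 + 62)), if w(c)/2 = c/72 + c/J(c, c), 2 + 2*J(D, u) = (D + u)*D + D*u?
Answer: 19*I*√10757747594/57030 ≈ 34.555*I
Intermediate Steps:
J(D, u) = -1 + D*u/2 + D*(D + u)/2 (J(D, u) = -1 + ((D + u)*D + D*u)/2 = -1 + (D*(D + u) + D*u)/2 = -1 + (D*u + D*(D + u))/2 = -1 + (D*u/2 + D*(D + u)/2) = -1 + D*u/2 + D*(D + u)/2)
w(c) = c/36 + 2*c/(-1 + 3*c²/2) (w(c) = 2*(c/72 + c/(-1 + c²/2 + c*c)) = 2*(c*(1/72) + c/(-1 + c²/2 + c²)) = 2*(c/72 + c/(-1 + 3*c²/2)) = c/36 + 2*c/(-1 + 3*c²/2))
√(w(178) - 109*(-51 + 62)) = √((1/36)*178*(142 + 3*178²)/(-2 + 3*178²) - 109*(-51 + 62)) = √((1/36)*178*(142 + 3*31684)/(-2 + 3*31684) - 109*11) = √((1/36)*178*(142 + 95052)/(-2 + 95052) - 1199) = √((1/36)*178*95194/95050 - 1199) = √((1/36)*178*(1/95050)*95194 - 1199) = √(4236133/855450 - 1199) = √(-1021448417/855450) = 19*I*√10757747594/57030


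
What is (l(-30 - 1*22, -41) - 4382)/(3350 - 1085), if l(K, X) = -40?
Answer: -1474/755 ≈ -1.9523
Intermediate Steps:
(l(-30 - 1*22, -41) - 4382)/(3350 - 1085) = (-40 - 4382)/(3350 - 1085) = -4422/2265 = -4422*1/2265 = -1474/755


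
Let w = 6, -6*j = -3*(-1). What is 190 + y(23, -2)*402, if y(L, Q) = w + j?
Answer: 2401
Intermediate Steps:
j = -½ (j = -(-1)*(-1)/2 = -⅙*3 = -½ ≈ -0.50000)
y(L, Q) = 11/2 (y(L, Q) = 6 - ½ = 11/2)
190 + y(23, -2)*402 = 190 + (11/2)*402 = 190 + 2211 = 2401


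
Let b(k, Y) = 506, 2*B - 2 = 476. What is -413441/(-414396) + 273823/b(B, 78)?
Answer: 5167288957/9531108 ≈ 542.15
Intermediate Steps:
B = 239 (B = 1 + (1/2)*476 = 1 + 238 = 239)
-413441/(-414396) + 273823/b(B, 78) = -413441/(-414396) + 273823/506 = -413441*(-1/414396) + 273823*(1/506) = 413441/414396 + 24893/46 = 5167288957/9531108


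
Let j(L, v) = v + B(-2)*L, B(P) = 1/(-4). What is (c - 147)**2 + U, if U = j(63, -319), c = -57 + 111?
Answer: 33257/4 ≈ 8314.3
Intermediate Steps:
B(P) = -1/4
c = 54
j(L, v) = v - L/4
U = -1339/4 (U = -319 - 1/4*63 = -319 - 63/4 = -1339/4 ≈ -334.75)
(c - 147)**2 + U = (54 - 147)**2 - 1339/4 = (-93)**2 - 1339/4 = 8649 - 1339/4 = 33257/4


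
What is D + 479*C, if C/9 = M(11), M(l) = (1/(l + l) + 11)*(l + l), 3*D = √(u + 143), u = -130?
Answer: 1047573 + √13/3 ≈ 1.0476e+6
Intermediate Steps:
D = √13/3 (D = √(-130 + 143)/3 = √13/3 ≈ 1.2019)
M(l) = 2*l*(11 + 1/(2*l)) (M(l) = (1/(2*l) + 11)*(2*l) = (11 + 1/(2*l))*(2*l) = 2*l*(11 + 1/(2*l)))
C = 2187 (C = 9*(1 + 22*11) = 9*(1 + 242) = 9*243 = 2187)
D + 479*C = √13/3 + 479*2187 = √13/3 + 1047573 = 1047573 + √13/3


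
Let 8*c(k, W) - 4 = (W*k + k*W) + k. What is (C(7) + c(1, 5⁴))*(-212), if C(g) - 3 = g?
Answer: -70755/2 ≈ -35378.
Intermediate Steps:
C(g) = 3 + g
c(k, W) = ½ + k/8 + W*k/4 (c(k, W) = ½ + ((W*k + k*W) + k)/8 = ½ + ((W*k + W*k) + k)/8 = ½ + (2*W*k + k)/8 = ½ + (k + 2*W*k)/8 = ½ + (k/8 + W*k/4) = ½ + k/8 + W*k/4)
(C(7) + c(1, 5⁴))*(-212) = ((3 + 7) + (½ + (⅛)*1 + (¼)*5⁴*1))*(-212) = (10 + (½ + ⅛ + (¼)*625*1))*(-212) = (10 + (½ + ⅛ + 625/4))*(-212) = (10 + 1255/8)*(-212) = (1335/8)*(-212) = -70755/2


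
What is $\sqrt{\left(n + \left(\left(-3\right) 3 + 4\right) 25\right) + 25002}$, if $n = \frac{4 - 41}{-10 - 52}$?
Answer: $\frac{3 \sqrt{10625498}}{62} \approx 157.73$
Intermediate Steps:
$n = \frac{37}{62}$ ($n = - \frac{37}{-62} = \left(-37\right) \left(- \frac{1}{62}\right) = \frac{37}{62} \approx 0.59677$)
$\sqrt{\left(n + \left(\left(-3\right) 3 + 4\right) 25\right) + 25002} = \sqrt{\left(\frac{37}{62} + \left(\left(-3\right) 3 + 4\right) 25\right) + 25002} = \sqrt{\left(\frac{37}{62} + \left(-9 + 4\right) 25\right) + 25002} = \sqrt{\left(\frac{37}{62} - 125\right) + 25002} = \sqrt{- \frac{7713}{62} + 25002} = \sqrt{\frac{1542411}{62}} = \frac{3 \sqrt{10625498}}{62}$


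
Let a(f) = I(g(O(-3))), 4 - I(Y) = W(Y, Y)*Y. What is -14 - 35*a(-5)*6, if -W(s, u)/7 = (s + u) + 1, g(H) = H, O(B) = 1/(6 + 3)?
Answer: -28448/27 ≈ -1053.6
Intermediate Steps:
O(B) = 1/9
W(s, u) = -7 - 7*s - 7*u (W(s, u) = -7*((s + u) + 1) = -7*(1 + s + u) = -7 - 7*s - 7*u)
I(Y) = 4 - Y*(-7 - 14*Y) (I(Y) = 4 - (-7 - 7*Y - 7*Y)*Y = 4 - (-7 - 14*Y)*Y = 4 - Y*(-7 - 14*Y))
a(f) = 401/81 (a(f) = 4 + 7*(1/9)*(1 + 2*(1/9)) = 4 + 7*(1/9)*(1 + 2/9) = 4 + 7*(1/9)*(11/9) = 4 + 77/81 = 401/81)
-14 - 35*a(-5)*6 = -14 - 14035*6/81 = -14 - 35*802/27 = -14 - 28070/27 = -28448/27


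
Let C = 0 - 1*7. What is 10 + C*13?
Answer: -81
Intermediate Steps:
C = -7 (C = 0 - 7 = -7)
10 + C*13 = 10 - 7*13 = 10 - 91 = -81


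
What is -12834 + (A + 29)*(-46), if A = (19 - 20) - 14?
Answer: -13478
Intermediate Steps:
A = -15 (A = -1 - 14 = -15)
-12834 + (A + 29)*(-46) = -12834 + (-15 + 29)*(-46) = -12834 + 14*(-46) = -12834 - 644 = -13478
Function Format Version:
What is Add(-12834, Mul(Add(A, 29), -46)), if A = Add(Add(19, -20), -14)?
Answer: -13478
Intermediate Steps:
A = -15 (A = Add(-1, -14) = -15)
Add(-12834, Mul(Add(A, 29), -46)) = Add(-12834, Mul(Add(-15, 29), -46)) = Add(-12834, Mul(14, -46)) = Add(-12834, -644) = -13478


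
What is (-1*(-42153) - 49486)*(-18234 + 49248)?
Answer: -227425662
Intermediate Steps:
(-1*(-42153) - 49486)*(-18234 + 49248) = (42153 - 49486)*31014 = -7333*31014 = -227425662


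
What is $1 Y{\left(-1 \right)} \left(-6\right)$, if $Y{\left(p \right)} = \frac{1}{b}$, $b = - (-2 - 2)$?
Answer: $- \frac{3}{2} \approx -1.5$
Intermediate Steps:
$b = 4$ ($b = - (-2 - 2) = \left(-1\right) \left(-4\right) = 4$)
$Y{\left(p \right)} = \frac{1}{4}$
$1 Y{\left(-1 \right)} \left(-6\right) = 1 \cdot \frac{1}{4} \left(-6\right) = \frac{1}{4} \left(-6\right) = - \frac{3}{2}$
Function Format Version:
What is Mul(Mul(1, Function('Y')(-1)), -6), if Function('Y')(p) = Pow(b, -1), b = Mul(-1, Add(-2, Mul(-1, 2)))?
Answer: Rational(-3, 2) ≈ -1.5000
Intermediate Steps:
b = 4 (b = Mul(-1, Add(-2, -2)) = Mul(-1, -4) = 4)
Function('Y')(p) = Rational(1, 4) (Function('Y')(p) = Pow(4, -1) = Rational(1, 4))
Mul(Mul(1, Function('Y')(-1)), -6) = Mul(Mul(1, Rational(1, 4)), -6) = Mul(Rational(1, 4), -6) = Rational(-3, 2)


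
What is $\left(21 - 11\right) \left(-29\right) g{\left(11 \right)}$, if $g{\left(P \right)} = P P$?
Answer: $-35090$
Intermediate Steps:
$g{\left(P \right)} = P^{2}$
$\left(21 - 11\right) \left(-29\right) g{\left(11 \right)} = \left(21 - 11\right) \left(-29\right) 11^{2} = 10 \left(-29\right) 121 = \left(-290\right) 121 = -35090$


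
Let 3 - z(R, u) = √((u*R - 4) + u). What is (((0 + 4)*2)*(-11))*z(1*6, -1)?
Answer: -264 + 88*I*√11 ≈ -264.0 + 291.86*I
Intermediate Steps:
z(R, u) = 3 - √(-4 + u + R*u) (z(R, u) = 3 - √((u*R - 4) + u) = 3 - √((R*u - 4) + u) = 3 - √((-4 + R*u) + u) = 3 - √(-4 + u + R*u))
(((0 + 4)*2)*(-11))*z(1*6, -1) = (((0 + 4)*2)*(-11))*(3 - √(-4 - 1 + (1*6)*(-1))) = ((4*2)*(-11))*(3 - √(-4 - 1 + 6*(-1))) = (8*(-11))*(3 - √(-4 - 1 - 6)) = -88*(3 - √(-11)) = -88*(3 - I*√11) = -264 + 88*I*√11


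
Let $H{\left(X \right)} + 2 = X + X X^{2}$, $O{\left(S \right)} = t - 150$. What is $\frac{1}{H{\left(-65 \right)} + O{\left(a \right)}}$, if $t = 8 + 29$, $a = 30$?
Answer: $- \frac{1}{274805} \approx -3.6389 \cdot 10^{-6}$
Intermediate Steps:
$t = 37$
$O{\left(S \right)} = -113$ ($O{\left(S \right)} = 37 - 150 = -113$)
$H{\left(X \right)} = -2 + X + X^{3}$ ($H{\left(X \right)} = -2 + \left(X + X X^{2}\right) = -2 + \left(X + X^{3}\right) = -2 + X + X^{3}$)
$\frac{1}{H{\left(-65 \right)} + O{\left(a \right)}} = \frac{1}{\left(-2 - 65 + \left(-65\right)^{3}\right) - 113} = \frac{1}{\left(-2 - 65 - 274625\right) - 113} = \frac{1}{-274692 - 113} = \frac{1}{-274805} = - \frac{1}{274805}$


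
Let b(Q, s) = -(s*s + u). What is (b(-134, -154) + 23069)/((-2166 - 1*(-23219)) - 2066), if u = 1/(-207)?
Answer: -133928/3930309 ≈ -0.034076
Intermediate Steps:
u = -1/207 ≈ -0.0048309
b(Q, s) = 1/207 - s² (b(Q, s) = -(s*s - 1/207) = -(s² - 1/207) = -(-1/207 + s²) = 1/207 - s²)
(b(-134, -154) + 23069)/((-2166 - 1*(-23219)) - 2066) = ((1/207 - 1*(-154)²) + 23069)/((-2166 - 1*(-23219)) - 2066) = ((1/207 - 1*23716) + 23069)/((-2166 + 23219) - 2066) = ((1/207 - 23716) + 23069)/(21053 - 2066) = (-4909211/207 + 23069)/18987 = -133928/207*1/18987 = -133928/3930309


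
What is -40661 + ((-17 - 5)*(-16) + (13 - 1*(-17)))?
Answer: -40279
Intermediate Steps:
-40661 + ((-17 - 5)*(-16) + (13 - 1*(-17))) = -40661 + (-22*(-16) + (13 + 17)) = -40661 + (352 + 30) = -40661 + 382 = -40279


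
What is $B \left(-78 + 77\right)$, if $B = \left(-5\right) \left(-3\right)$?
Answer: $-15$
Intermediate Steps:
$B = 15$
$B \left(-78 + 77\right) = 15 \left(-78 + 77\right) = 15 \left(-1\right) = -15$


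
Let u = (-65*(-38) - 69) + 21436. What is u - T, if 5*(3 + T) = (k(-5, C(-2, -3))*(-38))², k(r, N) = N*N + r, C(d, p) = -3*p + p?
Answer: -1268484/5 ≈ -2.5370e+5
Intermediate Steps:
C(d, p) = -2*p
k(r, N) = r + N² (k(r, N) = N² + r = r + N²)
u = 23837 (u = (2470 - 69) + 21436 = 2401 + 21436 = 23837)
T = 1387669/5 (T = -3 + ((-5 + (-2*(-3))²)*(-38))²/5 = -3 + ((-5 + 6²)*(-38))²/5 = -3 + ((-5 + 36)*(-38))²/5 = -3 + (31*(-38))²/5 = -3 + (⅕)*(-1178)² = -3 + (⅕)*1387684 = -3 + 1387684/5 = 1387669/5 ≈ 2.7753e+5)
u - T = 23837 - 1*1387669/5 = 23837 - 1387669/5 = -1268484/5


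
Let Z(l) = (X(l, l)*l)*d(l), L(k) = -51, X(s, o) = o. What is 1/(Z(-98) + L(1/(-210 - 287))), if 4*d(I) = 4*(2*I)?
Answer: -1/1882435 ≈ -5.3123e-7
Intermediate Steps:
d(I) = 2*I (d(I) = (4*(2*I))/4 = (8*I)/4 = 2*I)
Z(l) = 2*l**3 (Z(l) = (l*l)*(2*l) = l**2*(2*l) = 2*l**3)
1/(Z(-98) + L(1/(-210 - 287))) = 1/(2*(-98)**3 - 51) = 1/(2*(-941192) - 51) = 1/(-1882384 - 51) = 1/(-1882435) = -1/1882435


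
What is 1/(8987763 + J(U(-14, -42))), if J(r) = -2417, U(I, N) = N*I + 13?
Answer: 1/8985346 ≈ 1.1129e-7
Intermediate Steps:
U(I, N) = 13 + I*N (U(I, N) = I*N + 13 = 13 + I*N)
1/(8987763 + J(U(-14, -42))) = 1/(8987763 - 2417) = 1/8985346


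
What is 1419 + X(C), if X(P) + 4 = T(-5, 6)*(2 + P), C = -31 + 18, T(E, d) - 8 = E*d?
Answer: 1657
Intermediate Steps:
T(E, d) = 8 + E*d
C = -13
X(P) = -48 - 22*P (X(P) = -4 + (8 - 5*6)*(2 + P) = -4 + (8 - 30)*(2 + P) = -4 - 22*(2 + P) = -4 + (-44 - 22*P) = -48 - 22*P)
1419 + X(C) = 1419 + (-48 - 22*(-13)) = 1419 + (-48 + 286) = 1419 + 238 = 1657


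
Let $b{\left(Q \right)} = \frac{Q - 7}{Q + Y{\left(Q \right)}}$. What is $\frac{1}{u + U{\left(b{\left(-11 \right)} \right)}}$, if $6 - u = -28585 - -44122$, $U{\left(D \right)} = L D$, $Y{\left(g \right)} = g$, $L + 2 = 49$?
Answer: $- \frac{11}{170418} \approx -6.4547 \cdot 10^{-5}$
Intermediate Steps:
$L = 47$ ($L = -2 + 49 = 47$)
$b{\left(Q \right)} = \frac{-7 + Q}{2 Q}$ ($b{\left(Q \right)} = \frac{Q - 7}{Q + Q} = \frac{-7 + Q}{2 Q}$)
$U{\left(D \right)} = 47 D$
$u = -15531$ ($u = 6 - \left(-28585 - -44122\right) = 6 - \left(-28585 + 44122\right) = 6 - 15537 = -15531$)
$\frac{1}{u + U{\left(b{\left(-11 \right)} \right)}} = \frac{1}{-15531 + 47 \frac{-7 - 11}{2 \left(-11\right)}} = \frac{1}{-15531 + 47 \cdot \frac{1}{2} \left(- \frac{1}{11}\right) \left(-18\right)} = \frac{1}{-15531 + 47 \cdot \frac{9}{11}} = \frac{1}{-15531 + \frac{423}{11}} = \frac{1}{- \frac{170418}{11}} = - \frac{11}{170418}$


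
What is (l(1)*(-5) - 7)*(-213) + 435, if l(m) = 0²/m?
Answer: 1926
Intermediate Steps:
l(m) = 0 (l(m) = 0/m = 0)
(l(1)*(-5) - 7)*(-213) + 435 = (0*(-5) - 7)*(-213) + 435 = (0 - 7)*(-213) + 435 = -7*(-213) + 435 = 1491 + 435 = 1926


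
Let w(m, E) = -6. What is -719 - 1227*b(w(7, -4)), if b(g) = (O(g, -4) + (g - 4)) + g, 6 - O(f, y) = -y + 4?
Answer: 21367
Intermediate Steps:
O(f, y) = 2 + y (O(f, y) = 6 - (-y + 4) = 6 - (4 - y) = 6 + (-4 + y) = 2 + y)
b(g) = -6 + 2*g (b(g) = ((2 - 4) + (g - 4)) + g = (-2 + (-4 + g)) + g = (-6 + g) + g = -6 + 2*g)
-719 - 1227*b(w(7, -4)) = -719 - 1227*(-6 + 2*(-6)) = -719 - 1227*(-6 - 12) = -719 - 1227*(-18) = -719 + 22086 = 21367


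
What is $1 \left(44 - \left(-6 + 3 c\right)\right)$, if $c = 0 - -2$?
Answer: $44$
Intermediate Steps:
$c = 2$ ($c = 0 + 2 = 2$)
$1 \left(44 - \left(-6 + 3 c\right)\right) = 1 \left(44 + \left(\left(-3\right) 2 + 6\right)\right) = 1 \left(44 + \left(-6 + 6\right)\right) = 1 \left(44 + 0\right) = 1 \cdot 44 = 44$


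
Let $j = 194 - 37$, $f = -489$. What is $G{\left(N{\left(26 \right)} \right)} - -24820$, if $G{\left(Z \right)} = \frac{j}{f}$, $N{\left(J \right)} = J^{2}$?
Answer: $\frac{12136823}{489} \approx 24820.0$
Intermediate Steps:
$j = 157$
$G{\left(Z \right)} = - \frac{157}{489}$ ($G{\left(Z \right)} = \frac{157}{-489} = 157 \left(- \frac{1}{489}\right) = - \frac{157}{489}$)
$G{\left(N{\left(26 \right)} \right)} - -24820 = - \frac{157}{489} - -24820 = - \frac{157}{489} + 24820 = \frac{12136823}{489}$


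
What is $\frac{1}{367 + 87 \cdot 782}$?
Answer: $\frac{1}{68401} \approx 1.462 \cdot 10^{-5}$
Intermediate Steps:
$\frac{1}{367 + 87 \cdot 782} = \frac{1}{367 + 68034} = \frac{1}{68401}$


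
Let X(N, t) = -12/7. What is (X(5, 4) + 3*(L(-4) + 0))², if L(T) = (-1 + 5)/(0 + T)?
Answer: 1089/49 ≈ 22.224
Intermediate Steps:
L(T) = 4/T
X(N, t) = -12/7 (X(N, t) = -12*⅐ = -12/7)
(X(5, 4) + 3*(L(-4) + 0))² = (-12/7 + 3*(4/(-4) + 0))² = (-12/7 + 3*(4*(-¼) + 0))² = (-12/7 + 3*(-1 + 0))² = (-12/7 + 3*(-1))² = (-12/7 - 3)² = (-33/7)² = 1089/49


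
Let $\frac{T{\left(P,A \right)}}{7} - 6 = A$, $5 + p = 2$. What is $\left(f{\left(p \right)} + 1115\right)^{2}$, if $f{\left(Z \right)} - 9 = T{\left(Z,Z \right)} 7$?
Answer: $1615441$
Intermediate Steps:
$p = -3$ ($p = -5 + 2 = -3$)
$T{\left(P,A \right)} = 42 + 7 A$
$f{\left(Z \right)} = 303 + 49 Z$ ($f{\left(Z \right)} = 9 + \left(42 + 7 Z\right) 7 = 9 + \left(294 + 49 Z\right) = 303 + 49 Z$)
$\left(f{\left(p \right)} + 1115\right)^{2} = \left(\left(303 + 49 \left(-3\right)\right) + 1115\right)^{2} = \left(\left(303 - 147\right) + 1115\right)^{2} = \left(156 + 1115\right)^{2} = 1271^{2} = 1615441$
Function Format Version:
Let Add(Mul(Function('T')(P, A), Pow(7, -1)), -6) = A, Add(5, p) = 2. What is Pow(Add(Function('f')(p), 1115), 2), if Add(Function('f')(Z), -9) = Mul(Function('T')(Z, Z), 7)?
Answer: 1615441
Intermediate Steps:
p = -3 (p = Add(-5, 2) = -3)
Function('T')(P, A) = Add(42, Mul(7, A))
Function('f')(Z) = Add(303, Mul(49, Z)) (Function('f')(Z) = Add(9, Mul(Add(42, Mul(7, Z)), 7)) = Add(9, Add(294, Mul(49, Z))) = Add(303, Mul(49, Z)))
Pow(Add(Function('f')(p), 1115), 2) = Pow(Add(Add(303, Mul(49, -3)), 1115), 2) = Pow(Add(Add(303, -147), 1115), 2) = Pow(Add(156, 1115), 2) = Pow(1271, 2) = 1615441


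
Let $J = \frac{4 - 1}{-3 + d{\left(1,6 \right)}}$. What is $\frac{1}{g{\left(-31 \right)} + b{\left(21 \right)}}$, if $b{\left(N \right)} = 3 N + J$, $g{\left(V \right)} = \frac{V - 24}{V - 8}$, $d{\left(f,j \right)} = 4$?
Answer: $\frac{39}{2629} \approx 0.014835$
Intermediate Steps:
$g{\left(V \right)} = \frac{-24 + V}{-8 + V}$
$J = 3$ ($J = \frac{4 - 1}{-3 + 4} = \frac{3}{1} = 3 \cdot 1 = 3$)
$b{\left(N \right)} = 3 + 3 N$ ($b{\left(N \right)} = 3 N + 3 = 3 + 3 N$)
$\frac{1}{g{\left(-31 \right)} + b{\left(21 \right)}} = \frac{1}{\frac{-24 - 31}{-8 - 31} + \left(3 + 3 \cdot 21\right)} = \frac{1}{\frac{1}{-39} \left(-55\right) + \left(3 + 63\right)} = \frac{1}{\left(- \frac{1}{39}\right) \left(-55\right) + 66} = \frac{1}{\frac{55}{39} + 66} = \frac{1}{\frac{2629}{39}} = \frac{39}{2629}$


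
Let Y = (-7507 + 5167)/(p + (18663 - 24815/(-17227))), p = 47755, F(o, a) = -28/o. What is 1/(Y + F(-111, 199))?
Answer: 51691923/11218264 ≈ 4.6078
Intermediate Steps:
Y = -49220/1397079 (Y = (-7507 + 5167)/(47755 + (18663 - 24815/(-17227))) = -2340/(47755 + (18663 - 24815*(-1/17227))) = -2340/(47755 + (18663 + 3545/2461)) = -2340/(47755 + 45933188/2461) = -2340/163458243/2461 = -2340*2461/163458243 = -49220/1397079 ≈ -0.035231)
1/(Y + F(-111, 199)) = 1/(-49220/1397079 - 28/(-111)) = 1/(-49220/1397079 - 28*(-1/111)) = 1/(-49220/1397079 + 28/111) = 1/(11218264/51691923) = 51691923/11218264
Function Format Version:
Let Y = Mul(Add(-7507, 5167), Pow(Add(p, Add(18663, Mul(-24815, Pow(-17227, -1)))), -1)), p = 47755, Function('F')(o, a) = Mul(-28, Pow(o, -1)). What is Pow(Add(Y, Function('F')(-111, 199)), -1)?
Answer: Rational(51691923, 11218264) ≈ 4.6078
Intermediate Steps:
Y = Rational(-49220, 1397079) (Y = Mul(Add(-7507, 5167), Pow(Add(47755, Add(18663, Mul(-24815, Pow(-17227, -1)))), -1)) = Mul(-2340, Pow(Add(47755, Add(18663, Mul(-24815, Rational(-1, 17227)))), -1)) = Mul(-2340, Pow(Add(47755, Add(18663, Rational(3545, 2461))), -1)) = Mul(-2340, Pow(Add(47755, Rational(45933188, 2461)), -1)) = Mul(-2340, Pow(Rational(163458243, 2461), -1)) = Mul(-2340, Rational(2461, 163458243)) = Rational(-49220, 1397079) ≈ -0.035231)
Pow(Add(Y, Function('F')(-111, 199)), -1) = Pow(Add(Rational(-49220, 1397079), Mul(-28, Pow(-111, -1))), -1) = Pow(Add(Rational(-49220, 1397079), Mul(-28, Rational(-1, 111))), -1) = Pow(Add(Rational(-49220, 1397079), Rational(28, 111)), -1) = Pow(Rational(11218264, 51691923), -1) = Rational(51691923, 11218264)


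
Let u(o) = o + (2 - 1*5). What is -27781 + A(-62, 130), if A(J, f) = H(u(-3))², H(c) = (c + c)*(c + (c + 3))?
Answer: -16117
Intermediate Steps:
u(o) = -3 + o (u(o) = o + (2 - 5) = o - 3 = -3 + o)
H(c) = 2*c*(3 + 2*c) (H(c) = (2*c)*(c + (3 + c)) = (2*c)*(3 + 2*c) = 2*c*(3 + 2*c))
A(J, f) = 11664 (A(J, f) = (2*(-3 - 3)*(3 + 2*(-3 - 3)))² = (2*(-6)*(3 + 2*(-6)))² = (2*(-6)*(3 - 12))² = (2*(-6)*(-9))² = 108² = 11664)
-27781 + A(-62, 130) = -27781 + 11664 = -16117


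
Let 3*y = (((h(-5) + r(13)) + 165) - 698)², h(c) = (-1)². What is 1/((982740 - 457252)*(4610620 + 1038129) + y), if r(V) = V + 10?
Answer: 3/8905049702617 ≈ 3.3689e-13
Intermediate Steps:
r(V) = 10 + V
h(c) = 1
y = 259081/3 (y = (((1 + (10 + 13)) + 165) - 698)²/3 = (((1 + 23) + 165) - 698)²/3 = ((24 + 165) - 698)²/3 = (189 - 698)²/3 = (⅓)*(-509)² = (⅓)*259081 = 259081/3 ≈ 86360.)
1/((982740 - 457252)*(4610620 + 1038129) + y) = 1/((982740 - 457252)*(4610620 + 1038129) + 259081/3) = 1/(525488*5648749 + 259081/3) = 1/(2968349814512 + 259081/3) = 1/(8905049702617/3) = 3/8905049702617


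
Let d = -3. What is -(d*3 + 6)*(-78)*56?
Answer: -13104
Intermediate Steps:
-(d*3 + 6)*(-78)*56 = -(-3*3 + 6)*(-78)*56 = -(-9 + 6)*(-78)*56 = -(-3*(-78))*56 = -234*56 = -1*13104 = -13104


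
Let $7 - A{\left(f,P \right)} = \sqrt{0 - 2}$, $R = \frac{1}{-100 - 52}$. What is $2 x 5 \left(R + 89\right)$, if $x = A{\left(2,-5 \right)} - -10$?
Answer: $\frac{1149795}{76} - \frac{67635 i \sqrt{2}}{76} \approx 15129.0 - 1258.6 i$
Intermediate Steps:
$R = - \frac{1}{152}$ ($R = \frac{1}{-152} = - \frac{1}{152} \approx -0.0065789$)
$A{\left(f,P \right)} = 7 - i \sqrt{2}$ ($A{\left(f,P \right)} = 7 - \sqrt{0 - 2} = 7 - \sqrt{-2} = 7 - i \sqrt{2}$)
$x = 17 - i \sqrt{2}$ ($x = \left(7 - i \sqrt{2}\right) - -10 = \left(7 - i \sqrt{2}\right) + 10 = 17 - i \sqrt{2} \approx 17.0 - 1.4142 i$)
$2 x 5 \left(R + 89\right) = 2 \left(17 - i \sqrt{2}\right) 5 \left(- \frac{1}{152} + 89\right) = \left(34 - 2 i \sqrt{2}\right) 5 \cdot \frac{13527}{152} = \left(170 - 10 i \sqrt{2}\right) \frac{13527}{152} = \frac{1149795}{76} - \frac{67635 i \sqrt{2}}{76}$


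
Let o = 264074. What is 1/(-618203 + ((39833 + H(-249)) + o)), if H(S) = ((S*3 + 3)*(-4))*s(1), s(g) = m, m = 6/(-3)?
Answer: -1/320248 ≈ -3.1226e-6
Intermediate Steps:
m = -2 (m = 6*(-⅓) = -2)
s(g) = -2
H(S) = 24 + 24*S (H(S) = ((S*3 + 3)*(-4))*(-2) = ((3*S + 3)*(-4))*(-2) = ((3 + 3*S)*(-4))*(-2) = (-12 - 12*S)*(-2) = 24 + 24*S)
1/(-618203 + ((39833 + H(-249)) + o)) = 1/(-618203 + ((39833 + (24 + 24*(-249))) + 264074)) = 1/(-618203 + ((39833 + (24 - 5976)) + 264074)) = 1/(-618203 + ((39833 - 5952) + 264074)) = 1/(-618203 + (33881 + 264074)) = 1/(-618203 + 297955) = 1/(-320248) = -1/320248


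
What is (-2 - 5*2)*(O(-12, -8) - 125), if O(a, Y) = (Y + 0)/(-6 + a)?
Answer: 4484/3 ≈ 1494.7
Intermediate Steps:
O(a, Y) = Y/(-6 + a)
(-2 - 5*2)*(O(-12, -8) - 125) = (-2 - 5*2)*(-8/(-6 - 12) - 125) = (-2 - 10)*(-8/(-18) - 125) = -12*(-8*(-1/18) - 125) = -12*(4/9 - 125) = -12*(-1121/9) = 4484/3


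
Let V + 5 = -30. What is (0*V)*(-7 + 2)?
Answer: 0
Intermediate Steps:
V = -35 (V = -5 - 30 = -35)
(0*V)*(-7 + 2) = (0*(-35))*(-7 + 2) = 0*(-5) = 0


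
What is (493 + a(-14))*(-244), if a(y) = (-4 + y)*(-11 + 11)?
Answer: -120292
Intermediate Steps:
a(y) = 0 (a(y) = (-4 + y)*0 = 0)
(493 + a(-14))*(-244) = (493 + 0)*(-244) = 493*(-244) = -120292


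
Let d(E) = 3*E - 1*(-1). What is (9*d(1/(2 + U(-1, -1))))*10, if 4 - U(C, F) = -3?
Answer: 120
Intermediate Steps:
U(C, F) = 7 (U(C, F) = 4 - 1*(-3) = 4 + 3 = 7)
d(E) = 1 + 3*E (d(E) = 3*E + 1 = 1 + 3*E)
(9*d(1/(2 + U(-1, -1))))*10 = (9*(1 + 3/(2 + 7)))*10 = (9*(1 + 3/9))*10 = (9*(1 + 3*(⅑)))*10 = (9*(1 + ⅓))*10 = (9*(4/3))*10 = 12*10 = 120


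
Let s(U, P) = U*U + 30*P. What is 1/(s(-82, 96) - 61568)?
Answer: -1/51964 ≈ -1.9244e-5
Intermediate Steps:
s(U, P) = U² + 30*P
1/(s(-82, 96) - 61568) = 1/(((-82)² + 30*96) - 61568) = 1/((6724 + 2880) - 61568) = 1/(9604 - 61568) = 1/(-51964) = -1/51964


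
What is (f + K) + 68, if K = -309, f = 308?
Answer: 67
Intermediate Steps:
(f + K) + 68 = (308 - 309) + 68 = -1 + 68 = 67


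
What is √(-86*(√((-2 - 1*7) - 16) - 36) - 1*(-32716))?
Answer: √(35812 - 430*I) ≈ 189.24 - 1.136*I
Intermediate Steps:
√(-86*(√((-2 - 1*7) - 16) - 36) - 1*(-32716)) = √(-86*(√((-2 - 7) - 16) - 36) + 32716) = √(-86*(√(-9 - 16) - 36) + 32716) = √(-86*(√(-25) - 36) + 32716) = √(-86*(5*I - 36) + 32716) = √(-86*(-36 + 5*I) + 32716) = √((3096 - 430*I) + 32716) = √(35812 - 430*I)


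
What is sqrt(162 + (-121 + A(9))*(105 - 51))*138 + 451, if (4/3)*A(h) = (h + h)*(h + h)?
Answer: 451 + 2070*sqrt(30) ≈ 11789.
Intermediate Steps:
A(h) = 3*h**2 (A(h) = 3*((h + h)*(h + h))/4 = 3*((2*h)*(2*h))/4 = 3*(4*h**2)/4 = 3*h**2)
sqrt(162 + (-121 + A(9))*(105 - 51))*138 + 451 = sqrt(162 + (-121 + 3*9**2)*(105 - 51))*138 + 451 = sqrt(162 + (-121 + 3*81)*54)*138 + 451 = sqrt(162 + (-121 + 243)*54)*138 + 451 = sqrt(162 + 122*54)*138 + 451 = sqrt(162 + 6588)*138 + 451 = sqrt(6750)*138 + 451 = (15*sqrt(30))*138 + 451 = 2070*sqrt(30) + 451 = 451 + 2070*sqrt(30)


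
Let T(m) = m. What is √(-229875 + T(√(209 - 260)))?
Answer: √(-229875 + I*√51) ≈ 0.007 + 479.45*I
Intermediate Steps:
√(-229875 + T(√(209 - 260))) = √(-229875 + √(209 - 260)) = √(-229875 + √(-51)) = √(-229875 + I*√51)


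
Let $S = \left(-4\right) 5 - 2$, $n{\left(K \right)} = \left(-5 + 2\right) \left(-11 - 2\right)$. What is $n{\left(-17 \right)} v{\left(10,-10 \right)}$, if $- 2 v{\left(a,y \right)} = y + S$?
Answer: $624$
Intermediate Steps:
$n{\left(K \right)} = 39$ ($n{\left(K \right)} = \left(-3\right) \left(-13\right) = 39$)
$S = -22$ ($S = -20 - 2 = -22$)
$v{\left(a,y \right)} = 11 - \frac{y}{2}$ ($v{\left(a,y \right)} = - \frac{y - 22}{2} = - \frac{-22 + y}{2} = 11 - \frac{y}{2}$)
$n{\left(-17 \right)} v{\left(10,-10 \right)} = 39 \left(11 - -5\right) = 39 \left(11 + 5\right) = 39 \cdot 16 = 624$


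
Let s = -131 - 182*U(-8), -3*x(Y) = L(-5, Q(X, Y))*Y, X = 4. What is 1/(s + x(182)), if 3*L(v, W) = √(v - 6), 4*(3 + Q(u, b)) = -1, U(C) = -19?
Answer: 269487/896947613 + 1638*I*√11/896947613 ≈ 0.00030045 + 6.0568e-6*I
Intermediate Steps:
Q(u, b) = -13/4 (Q(u, b) = -3 + (¼)*(-1) = -3 - ¼ = -13/4)
L(v, W) = √(-6 + v)/3 (L(v, W) = √(v - 6)/3 = √(-6 + v)/3)
x(Y) = -I*Y*√11/9 (x(Y) = -√(-6 - 5)/3*Y/3 = -√(-11)/3*Y/3 = -(I*√11)/3*Y/3 = -I*√11/3*Y/3 = -I*Y*√11/9)
s = 3327 (s = -131 - 182*(-19) = -131 + 3458 = 3327)
1/(s + x(182)) = 1/(3327 - ⅑*I*182*√11) = 1/(3327 - 182*I*√11/9)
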